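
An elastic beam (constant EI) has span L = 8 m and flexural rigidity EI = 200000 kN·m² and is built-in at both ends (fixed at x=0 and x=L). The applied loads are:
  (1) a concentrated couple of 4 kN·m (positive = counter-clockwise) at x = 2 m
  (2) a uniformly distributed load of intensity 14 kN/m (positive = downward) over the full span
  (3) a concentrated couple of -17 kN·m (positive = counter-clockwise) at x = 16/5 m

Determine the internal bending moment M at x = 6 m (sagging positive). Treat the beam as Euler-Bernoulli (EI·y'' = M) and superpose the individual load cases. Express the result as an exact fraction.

M(6) = 6083/600 kN·m

Load 1 — applied couple M₀=4 kN·m at a=2 m (b=L-a=6):
  M_1 = R_Ax - M_A - M₀  [x>a] with R_A=9/16, M_A=-3/4 = (9/16)·6 - (-3/4) - 4 = 1/8 kN·m
Load 2 — uniform load w=14 kN/m over full span:
  M_2 = wLx/2 - wL²/12 - wx²/2 = 14·8·6/2 - 14·8²/12 - 14·6²/2 = 28/3 kN·m
Load 3 — applied couple M₀=-17 kN·m at a=16/5 m (b=L-a=24/5):
  M_3 = R_Ax - M_A - M₀  [x>a] with R_A=-153/50, M_A=-51/25 = (-153/50)·6 - (-51/25) - (-17) = 17/25 kN·m
Superposition: M = Σ M_i = 6083/600 kN·m ≈ 10.138333 kN·m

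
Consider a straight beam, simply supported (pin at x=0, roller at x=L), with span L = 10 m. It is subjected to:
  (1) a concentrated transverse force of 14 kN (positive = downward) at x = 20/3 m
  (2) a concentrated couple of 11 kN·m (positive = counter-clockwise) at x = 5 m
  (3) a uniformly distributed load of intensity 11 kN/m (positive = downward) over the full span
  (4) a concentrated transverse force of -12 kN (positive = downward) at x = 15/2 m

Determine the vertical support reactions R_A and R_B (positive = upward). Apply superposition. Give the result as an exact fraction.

R_A = 1733/30 kN, R_B = 1627/30 kN

Load 1 — point force P=14 kN at a=20/3 m (b=L-a=10/3):
  R_A = Pb/L = 14·(10/3)/10 = 14/3 kN
  R_B = Pa/L = 14·(20/3)/10 = 28/3 kN
Load 2 — applied couple M₀=11 kN·m at a=5 m (b=L-a=5):
  R_A = M₀/L = 11/10 kN
  R_B = -M₀/L = -11/10 kN
Load 3 — uniform load w=11 kN/m over full span:
  R_A = wL/2 = 11·10/2 = 55 kN
  R_B = wL/2 = 11·10/2 = 55 kN
Load 4 — point force P=-12 kN at a=15/2 m (b=L-a=5/2):
  R_A = Pb/L = (-12)·(5/2)/10 = -3 kN
  R_B = Pa/L = (-12)·(15/2)/10 = -9 kN
Superposition: R_A = 1733/30 kN, R_B = 1627/30 kN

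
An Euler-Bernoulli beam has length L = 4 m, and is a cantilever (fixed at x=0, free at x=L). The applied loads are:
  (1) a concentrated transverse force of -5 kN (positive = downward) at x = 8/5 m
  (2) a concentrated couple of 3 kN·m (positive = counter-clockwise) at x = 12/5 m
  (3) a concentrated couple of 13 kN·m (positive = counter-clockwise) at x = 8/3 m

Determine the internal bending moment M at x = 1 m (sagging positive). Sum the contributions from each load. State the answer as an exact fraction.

Load 1 — point force P=-5 kN at a=8/5 m (b=L-a=12/5):
  M_1 = -P(a-x)  [x≤a] = -(-5)·((8/5)-1) = 3 kN·m
Load 2 — applied couple M₀=3 kN·m at a=12/5 m (b=L-a=8/5):
  M_2 = M₀  [x≤a] = 3 = 3 kN·m
Load 3 — applied couple M₀=13 kN·m at a=8/3 m (b=L-a=4/3):
  M_3 = M₀  [x≤a] = 13 = 13 kN·m
Superposition: M = Σ M_i = 19 kN·m ≈ 19.000000 kN·m

M(1) = 19 kN·m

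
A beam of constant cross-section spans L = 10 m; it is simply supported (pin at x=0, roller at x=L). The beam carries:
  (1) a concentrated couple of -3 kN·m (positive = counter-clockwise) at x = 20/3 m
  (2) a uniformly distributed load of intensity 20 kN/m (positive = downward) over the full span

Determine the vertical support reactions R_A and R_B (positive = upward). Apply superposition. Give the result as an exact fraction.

Load 1 — applied couple M₀=-3 kN·m at a=20/3 m (b=L-a=10/3):
  R_A = M₀/L = (-3)/10 = -3/10 kN
  R_B = -M₀/L = -(-3)/10 = 3/10 kN
Load 2 — uniform load w=20 kN/m over full span:
  R_A = wL/2 = 20·10/2 = 100 kN
  R_B = wL/2 = 20·10/2 = 100 kN
Superposition: R_A = 997/10 kN, R_B = 1003/10 kN

R_A = 997/10 kN, R_B = 1003/10 kN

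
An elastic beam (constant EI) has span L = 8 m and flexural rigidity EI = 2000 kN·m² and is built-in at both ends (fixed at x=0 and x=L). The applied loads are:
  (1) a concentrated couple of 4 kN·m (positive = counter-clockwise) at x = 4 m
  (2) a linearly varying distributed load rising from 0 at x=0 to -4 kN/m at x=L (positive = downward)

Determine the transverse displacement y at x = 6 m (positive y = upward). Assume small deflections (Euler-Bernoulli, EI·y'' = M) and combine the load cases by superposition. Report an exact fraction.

y(6) = 71/10000 m

Load 1 — applied couple M₀=4 kN·m at a=4 m (b=L-a=4):
  y_1 = (R_Ax³/6 - M_Ax²/2 - M₀(x-a)²/2)/EI  [x>a] with R_A=3/4, M_A=1 = ((3/4)·6³/6 - 1·6²/2 - 4·(6-4)²/2)/2000 = 1/2000 m
Load 2 — triangular load w₀=-4 kN/m (0→w₀ over full span):
  y_2 = -w₀x²(L-x)²(x+2L)/(120LEI) = -(-4)·6²·(8-6)²·(6+2·8)/(120·8·2000) = 33/5000 m
Superposition: y = Σ y_i = 71/10000 m ≈ 0.007100 m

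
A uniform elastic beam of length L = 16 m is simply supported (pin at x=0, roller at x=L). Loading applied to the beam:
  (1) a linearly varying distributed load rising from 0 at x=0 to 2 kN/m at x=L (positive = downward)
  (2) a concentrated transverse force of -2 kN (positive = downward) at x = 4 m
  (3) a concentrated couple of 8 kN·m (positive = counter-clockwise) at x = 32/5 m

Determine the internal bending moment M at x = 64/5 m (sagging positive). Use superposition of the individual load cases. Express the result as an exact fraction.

M(64/5) = 2672/125 kN·m

Load 1 — triangular load w₀=2 kN/m (0→w₀ over full span):
  M_1 = w₀Lx/6 - w₀x³/(6L) = 2·16·(64/5)/6 - 2·(64/5)³/(6·16) = 3072/125 kN·m
Load 2 — point force P=-2 kN at a=4 m (b=L-a=12):
  M_2 = Pa(L-x)/L  [x>a] = (-2)·4·(16-(64/5))/16 = -8/5 kN·m
Load 3 — applied couple M₀=8 kN·m at a=32/5 m (b=L-a=48/5):
  M_3 = M₀x/L - M₀  [x>a] = 8·(64/5)/16 - 8 = -8/5 kN·m
Superposition: M = Σ M_i = 2672/125 kN·m ≈ 21.376000 kN·m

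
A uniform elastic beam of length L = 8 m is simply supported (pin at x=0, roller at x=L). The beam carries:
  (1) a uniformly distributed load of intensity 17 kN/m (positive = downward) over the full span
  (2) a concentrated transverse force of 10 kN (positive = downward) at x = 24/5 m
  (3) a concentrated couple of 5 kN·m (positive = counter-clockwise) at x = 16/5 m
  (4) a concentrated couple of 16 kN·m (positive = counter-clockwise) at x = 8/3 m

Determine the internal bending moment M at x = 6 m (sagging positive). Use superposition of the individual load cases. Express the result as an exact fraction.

Load 1 — uniform load w=17 kN/m over full span:
  M_1 = wx(L-x)/2 = 17·6·(8-6)/2 = 102 kN·m
Load 2 — point force P=10 kN at a=24/5 m (b=L-a=16/5):
  M_2 = Pa(L-x)/L  [x>a] = 10·(24/5)·(8-6)/8 = 12 kN·m
Load 3 — applied couple M₀=5 kN·m at a=16/5 m (b=L-a=24/5):
  M_3 = M₀x/L - M₀  [x>a] = 5·6/8 - 5 = -5/4 kN·m
Load 4 — applied couple M₀=16 kN·m at a=8/3 m (b=L-a=16/3):
  M_4 = M₀x/L - M₀  [x>a] = 16·6/8 - 16 = -4 kN·m
Superposition: M = Σ M_i = 435/4 kN·m ≈ 108.750000 kN·m

M(6) = 435/4 kN·m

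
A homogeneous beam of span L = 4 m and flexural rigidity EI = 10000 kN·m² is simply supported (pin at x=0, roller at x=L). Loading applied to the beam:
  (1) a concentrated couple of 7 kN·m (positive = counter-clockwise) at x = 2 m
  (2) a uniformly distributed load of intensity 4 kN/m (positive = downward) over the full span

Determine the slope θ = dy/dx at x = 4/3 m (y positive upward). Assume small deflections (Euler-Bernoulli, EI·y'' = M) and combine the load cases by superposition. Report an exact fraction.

θ(4/3) = -769/1620000 rad

Load 1 — applied couple M₀=7 kN·m at a=2 m (b=L-a=2):
  θ_1 = (M₀x²/(2L)+C₁)/EI  [x≤a] with C₁=M₀(3b²-L²)/(6L)=-7/6 = (7·(4/3)²/(2·4)+(-7/6))/10000 = 7/180000 rad
Load 2 — uniform load w=4 kN/m over full span:
  θ_2 = -w(L³-6Lx²+4x³)/(24EI) = -4·(4³-6·4·(4/3)²+4·(4/3)³)/(24·10000) = -26/50625 rad
Superposition: θ = Σ θ_i = -769/1620000 rad ≈ -0.000475 rad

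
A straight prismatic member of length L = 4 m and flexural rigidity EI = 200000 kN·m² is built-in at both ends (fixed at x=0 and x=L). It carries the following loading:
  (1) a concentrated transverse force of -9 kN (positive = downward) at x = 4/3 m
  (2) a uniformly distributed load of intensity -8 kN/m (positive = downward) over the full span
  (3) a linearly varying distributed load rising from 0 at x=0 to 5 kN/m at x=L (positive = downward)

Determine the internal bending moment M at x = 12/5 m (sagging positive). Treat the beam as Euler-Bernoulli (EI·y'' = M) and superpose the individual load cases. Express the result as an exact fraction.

M(12/5) = -308/75 kN·m

Load 1 — point force P=-9 kN at a=4/3 m (b=L-a=8/3):
  M_1 = Pa²(a+3b)(L-x)/L³ - Pa²b/L²  [x>a] = (-9)·(4/3)²·((4/3)+3·(8/3))·(4-(12/5))/4³ - (-9)·(4/3)²·(8/3)/4² = -16/15 kN·m
Load 2 — uniform load w=-8 kN/m over full span:
  M_2 = wLx/2 - wL²/12 - wx²/2 = (-8)·4·(12/5)/2 - (-8)·4²/12 - (-8)·(12/5)²/2 = -352/75 kN·m
Load 3 — triangular load w₀=5 kN/m (0→w₀ over full span):
  M_3 = 3w₀Lx/20 - w₀L²/30 - w₀x³/(6L) = 3·5·4·(12/5)/20 - 5·4²/30 - 5·(12/5)³/(6·4) = 124/75 kN·m
Superposition: M = Σ M_i = -308/75 kN·m ≈ -4.106667 kN·m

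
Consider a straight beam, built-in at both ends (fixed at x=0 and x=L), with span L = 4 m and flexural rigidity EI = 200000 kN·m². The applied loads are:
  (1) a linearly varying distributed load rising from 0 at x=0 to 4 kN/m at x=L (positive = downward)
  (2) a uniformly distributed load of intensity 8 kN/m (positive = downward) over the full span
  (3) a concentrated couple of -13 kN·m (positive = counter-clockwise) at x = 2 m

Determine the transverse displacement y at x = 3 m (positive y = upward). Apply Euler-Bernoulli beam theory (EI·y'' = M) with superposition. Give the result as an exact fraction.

y(3) = -371/16000000 m

Load 1 — triangular load w₀=4 kN/m (0→w₀ over full span):
  y_1 = -w₀x²(L-x)²(x+2L)/(120LEI) = -4·3²·(4-3)²·(3+2·4)/(120·4·200000) = -33/8000000 m
Load 2 — uniform load w=8 kN/m over full span:
  y_2 = -wx²(L-x)²/(24EI) = -8·3²·(4-3)²/(24·200000) = -3/200000 m
Load 3 — applied couple M₀=-13 kN·m at a=2 m (b=L-a=2):
  y_3 = (R_Ax³/6 - M_Ax²/2 - M₀(x-a)²/2)/EI  [x>a] with R_A=-39/8, M_A=-13/4 = ((-39/8)·3³/6 - (-13/4)·3²/2 - (-13)·(3-2)²/2)/200000 = -13/3200000 m
Superposition: y = Σ y_i = -371/16000000 m ≈ -0.000023 m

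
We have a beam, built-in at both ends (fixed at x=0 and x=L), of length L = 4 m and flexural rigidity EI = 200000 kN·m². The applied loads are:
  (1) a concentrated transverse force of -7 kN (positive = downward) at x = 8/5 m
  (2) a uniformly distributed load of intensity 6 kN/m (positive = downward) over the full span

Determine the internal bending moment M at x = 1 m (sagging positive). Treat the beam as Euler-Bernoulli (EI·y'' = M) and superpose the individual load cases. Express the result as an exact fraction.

Load 1 — point force P=-7 kN at a=8/5 m (b=L-a=12/5):
  M_1 = Pb²(3a+b)x/L³ - Pab²/L²  [x≤a] = (-7)·(12/5)²·(3·(8/5)+(12/5))·1/4³ - (-7)·(8/5)·(12/5)²/4² = -63/125 kN·m
Load 2 — uniform load w=6 kN/m over full span:
  M_2 = wLx/2 - wL²/12 - wx²/2 = 6·4·1/2 - 6·4²/12 - 6·1²/2 = 1 kN·m
Superposition: M = Σ M_i = 62/125 kN·m ≈ 0.496000 kN·m

M(1) = 62/125 kN·m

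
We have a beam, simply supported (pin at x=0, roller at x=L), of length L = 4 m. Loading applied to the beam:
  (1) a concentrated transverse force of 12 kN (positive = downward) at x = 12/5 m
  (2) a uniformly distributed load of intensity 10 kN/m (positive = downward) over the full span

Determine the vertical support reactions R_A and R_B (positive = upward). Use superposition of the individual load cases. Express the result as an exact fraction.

Load 1 — point force P=12 kN at a=12/5 m (b=L-a=8/5):
  R_A = Pb/L = 12·(8/5)/4 = 24/5 kN
  R_B = Pa/L = 12·(12/5)/4 = 36/5 kN
Load 2 — uniform load w=10 kN/m over full span:
  R_A = wL/2 = 10·4/2 = 20 kN
  R_B = wL/2 = 10·4/2 = 20 kN
Superposition: R_A = 124/5 kN, R_B = 136/5 kN

R_A = 124/5 kN, R_B = 136/5 kN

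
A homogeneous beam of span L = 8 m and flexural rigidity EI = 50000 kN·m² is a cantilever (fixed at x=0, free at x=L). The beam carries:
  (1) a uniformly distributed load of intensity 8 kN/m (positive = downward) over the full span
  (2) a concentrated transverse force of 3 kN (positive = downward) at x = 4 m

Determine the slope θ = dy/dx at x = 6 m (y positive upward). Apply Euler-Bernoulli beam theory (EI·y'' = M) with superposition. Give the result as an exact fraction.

θ(6) = -87/6250 rad

Load 1 — uniform load w=8 kN/m over full span:
  θ_1 = -wx(x²-3Lx+3L²)/(6EI) = -8·6·(6²-3·8·6+3·8²)/(6·50000) = -42/3125 rad
Load 2 — point force P=3 kN at a=4 m (b=L-a=4):
  θ_2 = -Pa²/(2EI)  [x>a] = -3·4²/(2·50000) = -3/6250 rad
Superposition: θ = Σ θ_i = -87/6250 rad ≈ -0.013920 rad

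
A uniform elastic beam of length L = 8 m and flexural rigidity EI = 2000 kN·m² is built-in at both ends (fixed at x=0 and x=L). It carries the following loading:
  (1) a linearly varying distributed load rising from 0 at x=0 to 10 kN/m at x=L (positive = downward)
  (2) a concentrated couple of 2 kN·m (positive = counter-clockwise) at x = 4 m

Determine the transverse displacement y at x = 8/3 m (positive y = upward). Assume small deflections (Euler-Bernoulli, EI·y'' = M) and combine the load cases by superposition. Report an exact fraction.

Load 1 — triangular load w₀=10 kN/m (0→w₀ over full span):
  y_1 = -w₀x²(L-x)²(x+2L)/(120LEI) = -10·(8/3)²·(8-(8/3))²·((8/3)+2·8)/(120·8·2000) = -1792/91125 m
Load 2 — applied couple M₀=2 kN·m at a=4 m (b=L-a=4):
  y_2 = (R_Ax³/6 - M_Ax²/2)/EI  [x≤a] with R_A=3/8, M_A=1/2 = ((3/8)·(8/3)³/6 - (1/2)·(8/3)²/2)/2000 = -1/3375 m
Superposition: y = Σ y_i = -1819/91125 m ≈ -0.019962 m

y(8/3) = -1819/91125 m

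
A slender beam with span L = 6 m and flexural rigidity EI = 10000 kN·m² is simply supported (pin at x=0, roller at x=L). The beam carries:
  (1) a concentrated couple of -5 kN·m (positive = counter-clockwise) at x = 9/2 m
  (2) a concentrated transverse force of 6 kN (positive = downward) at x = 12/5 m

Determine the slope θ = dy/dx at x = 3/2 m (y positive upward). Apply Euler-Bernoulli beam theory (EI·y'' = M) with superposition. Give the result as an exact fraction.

Load 1 — applied couple M₀=-5 kN·m at a=9/2 m (b=L-a=3/2):
  θ_1 = (M₀x²/(2L)+C₁)/EI  [x≤a] with C₁=M₀(3b²-L²)/(6L)=65/16 = ((-5)·(3/2)²/(2·6)+(65/16))/10000 = 1/3200 rad
Load 2 — point force P=6 kN at a=12/5 m (b=L-a=18/5):
  θ_2 = -Pb(L²-b²-3x²)/(6LEI)  [x≤a] = -6·(18/5)·(6²-(18/5)²-3·(3/2)²)/(6·6·10000) = -4887/5000000 rad
Superposition: θ = Σ θ_i = -6649/10000000 rad ≈ -0.000665 rad

θ(3/2) = -6649/10000000 rad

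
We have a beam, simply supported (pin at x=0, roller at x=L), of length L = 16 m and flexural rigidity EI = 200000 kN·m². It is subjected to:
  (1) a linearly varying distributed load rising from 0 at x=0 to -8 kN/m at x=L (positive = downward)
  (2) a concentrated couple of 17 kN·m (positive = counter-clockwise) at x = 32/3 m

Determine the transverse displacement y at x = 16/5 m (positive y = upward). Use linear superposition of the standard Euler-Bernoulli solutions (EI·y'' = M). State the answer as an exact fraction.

y(16/5) = 4027322/439453125 m

Load 1 — triangular load w₀=-8 kN/m (0→w₀ over full span):
  y_1 = -w₀x(7L⁴-10L²x²+3x⁴)/(360LEI) = -(-8)·(16/5)·(7·16⁴-10·16²·(16/5)²+3·(16/5)⁴)/(360·16·200000) = 1409024/146484375 m
Load 2 — applied couple M₀=17 kN·m at a=32/3 m (b=L-a=16/3):
  y_2 = (M₀x³/(6L)+C₁x)/EI  [x≤a] with C₁=M₀(3b²-L²)/(6L)=-272/9 = (17·(16/5)³/(6·16)+(-272/9)·(16/5))/200000 = -1598/3515625 m
Superposition: y = Σ y_i = 4027322/439453125 m ≈ 0.009164 m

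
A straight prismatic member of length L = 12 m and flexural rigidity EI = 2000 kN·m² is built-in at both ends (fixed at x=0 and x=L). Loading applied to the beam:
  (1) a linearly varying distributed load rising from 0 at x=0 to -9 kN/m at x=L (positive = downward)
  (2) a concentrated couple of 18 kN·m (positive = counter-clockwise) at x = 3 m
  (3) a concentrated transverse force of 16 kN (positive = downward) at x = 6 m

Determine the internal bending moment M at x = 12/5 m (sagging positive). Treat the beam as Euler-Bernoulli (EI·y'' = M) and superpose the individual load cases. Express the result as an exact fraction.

Load 1 — triangular load w₀=-9 kN/m (0→w₀ over full span):
  M_1 = 3w₀Lx/20 - w₀L²/30 - w₀x³/(6L) = 3·(-9)·12·(12/5)/20 - (-9)·12²/30 - (-9)·(12/5)³/(6·12) = 756/125 kN·m
Load 2 — applied couple M₀=18 kN·m at a=3 m (b=L-a=9):
  M_2 = R_Ax - M_A  [x≤a] with R_A=27/16, M_A=-27/8 = (27/16)·(12/5) - (-27/8) = 297/40 kN·m
Load 3 — point force P=16 kN at a=6 m (b=L-a=6):
  M_3 = Pb²(3a+b)x/L³ - Pab²/L²  [x≤a] = 16·6²·(3·6+6)·(12/5)/12³ - 16·6·6²/12² = -24/5 kN·m
Superposition: M = Σ M_i = 8673/1000 kN·m ≈ 8.673000 kN·m

M(12/5) = 8673/1000 kN·m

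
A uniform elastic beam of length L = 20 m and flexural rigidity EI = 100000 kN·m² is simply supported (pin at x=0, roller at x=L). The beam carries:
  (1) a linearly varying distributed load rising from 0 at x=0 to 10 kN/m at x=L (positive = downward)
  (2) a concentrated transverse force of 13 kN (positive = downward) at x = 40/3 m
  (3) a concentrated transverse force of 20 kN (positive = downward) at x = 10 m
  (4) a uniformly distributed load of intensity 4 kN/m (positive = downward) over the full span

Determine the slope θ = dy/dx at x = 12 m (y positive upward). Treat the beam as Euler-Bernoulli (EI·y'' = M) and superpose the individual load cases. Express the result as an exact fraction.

Load 1 — triangular load w₀=10 kN/m (0→w₀ over full span):
  θ_1 = -w₀(7L⁴-30L²x²+15x⁴)/(360LEI) = -10·(7·20⁴-30·20²·12²+15·12⁴)/(360·20·100000) = 116/28125 rad
Load 2 — point force P=13 kN at a=40/3 m (b=L-a=20/3):
  θ_2 = -Pb(L²-b²-3x²)/(6LEI)  [x≤a] = -13·(20/3)·(20²-(20/3)²-3·12²)/(6·20·100000) = 559/1012500 rad
Load 3 — point force P=20 kN at a=10 m (b=L-a=10):
  θ_3 = -Pa(2L²-6Lx+3x²+a²)/(6LEI)  [x>a] = -20·10·(2·20²-6·20·12+3·12²+10²)/(6·20·100000) = 9/5000 rad
Load 4 — uniform load w=4 kN/m over full span:
  θ_4 = -w(L³-6Lx²+4x³)/(24EI) = -4·(20³-6·20·12²+4·12³)/(24·100000) = 37/9375 rad
Superposition: θ = Σ θ_i = 21107/2025000 rad ≈ 0.010423 rad

θ(12) = 21107/2025000 rad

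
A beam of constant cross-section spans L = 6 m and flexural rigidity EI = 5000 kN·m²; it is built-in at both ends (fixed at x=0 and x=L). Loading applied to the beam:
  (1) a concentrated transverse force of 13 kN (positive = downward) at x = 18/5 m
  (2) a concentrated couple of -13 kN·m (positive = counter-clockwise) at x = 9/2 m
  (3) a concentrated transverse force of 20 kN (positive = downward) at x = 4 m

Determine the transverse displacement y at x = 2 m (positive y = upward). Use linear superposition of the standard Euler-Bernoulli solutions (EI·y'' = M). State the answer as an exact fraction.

Load 1 — point force P=13 kN at a=18/5 m (b=L-a=12/5):
  y_1 = -Pb²x²(3aL-(3a+b)x)/(6L³EI)  [x≤a] = -13·(12/5)²·2²·(3·(18/5)·6-(3·(18/5)+(12/5))·2)/(6·6³·5000) = -416/234375 m
Load 2 — applied couple M₀=-13 kN·m at a=9/2 m (b=L-a=3/2):
  y_2 = (R_Ax³/6 - M_Ax²/2)/EI  [x≤a] with R_A=-39/16, M_A=-65/16 = ((-39/16)·2³/6 - (-65/16)·2²/2)/5000 = 39/40000 m
Load 3 — point force P=20 kN at a=4 m (b=L-a=2):
  y_3 = -Pb²x²(3aL-(3a+b)x)/(6L³EI)  [x≤a] = -20·2²·2²·(3·4·6-(3·4+2)·2)/(6·6³·5000) = -22/10125 m
Superposition: y = Σ y_i = -1203973/405000000 m ≈ -0.002973 m

y(2) = -1203973/405000000 m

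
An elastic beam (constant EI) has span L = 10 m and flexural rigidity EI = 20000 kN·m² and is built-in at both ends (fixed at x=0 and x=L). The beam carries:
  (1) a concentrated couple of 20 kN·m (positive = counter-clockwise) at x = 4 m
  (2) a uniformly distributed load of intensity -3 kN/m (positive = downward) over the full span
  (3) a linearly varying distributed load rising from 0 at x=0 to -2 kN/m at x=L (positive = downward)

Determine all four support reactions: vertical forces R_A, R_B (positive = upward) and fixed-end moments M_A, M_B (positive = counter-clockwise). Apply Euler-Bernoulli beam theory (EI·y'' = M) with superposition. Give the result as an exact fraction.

Load 1 — applied couple M₀=20 kN·m at a=4 m (b=L-a=6):
  R_A = 6M₀ab/L³ = 6·20·4·6/10³ = 72/25 kN
  M_A = M₀b(2a-b)/L² = 20·6·(2·4-6)/10² = 12/5 kN·m
  R_B = -6M₀ab/L³ = -6·20·4·6/10³ = -72/25 kN
  M_B = M₀a(2b-a)/L² = 20·4·(2·6-4)/10² = 32/5 kN·m
Load 2 — uniform load w=-3 kN/m over full span:
  R_A = wL/2 = (-3)·10/2 = -15 kN
  M_A = wL²/12 = (-3)·10²/12 = -25 kN·m
  R_B = wL/2 = (-3)·10/2 = -15 kN
  M_B = -wL²/12 = -(-3)·10²/12 = 25 kN·m
Load 3 — triangular load w₀=-2 kN/m (0→w₀ over full span):
  R_A = 3w₀L/20 = 3·(-2)·10/20 = -3 kN
  M_A = w₀L²/30 = (-2)·10²/30 = -20/3 kN·m
  R_B = 7w₀L/20 = 7·(-2)·10/20 = -7 kN
  M_B = -w₀L²/20 = -(-2)·10²/20 = 10 kN·m
Superposition: R_A = -378/25 kN, M_A = -439/15 kN·m, R_B = -622/25 kN, M_B = 207/5 kN·m

R_A = -378/25 kN, M_A = -439/15 kN·m, R_B = -622/25 kN, M_B = 207/5 kN·m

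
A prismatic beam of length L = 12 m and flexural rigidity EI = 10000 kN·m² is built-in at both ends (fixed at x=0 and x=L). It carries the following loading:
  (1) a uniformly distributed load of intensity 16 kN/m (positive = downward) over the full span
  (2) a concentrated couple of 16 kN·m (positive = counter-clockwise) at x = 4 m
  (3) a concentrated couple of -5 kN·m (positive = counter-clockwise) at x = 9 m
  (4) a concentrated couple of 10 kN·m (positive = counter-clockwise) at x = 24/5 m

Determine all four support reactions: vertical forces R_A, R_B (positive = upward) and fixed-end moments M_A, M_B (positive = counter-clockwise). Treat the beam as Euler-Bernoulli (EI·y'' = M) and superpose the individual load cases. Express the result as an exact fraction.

R_A = 141853/1440 kN, M_A = 15331/80 kN·m, R_B = 134627/1440 kN, M_B = -43807/240 kN·m

Load 1 — uniform load w=16 kN/m over full span:
  R_A = wL/2 = 16·12/2 = 96 kN
  M_A = wL²/12 = 16·12²/12 = 192 kN·m
  R_B = wL/2 = 16·12/2 = 96 kN
  M_B = -wL²/12 = -16·12²/12 = -192 kN·m
Load 2 — applied couple M₀=16 kN·m at a=4 m (b=L-a=8):
  R_A = 6M₀ab/L³ = 6·16·4·8/12³ = 16/9 kN
  M_A = M₀b(2a-b)/L² = 16·8·(2·4-8)/12² = 0 kN·m
  R_B = -6M₀ab/L³ = -6·16·4·8/12³ = -16/9 kN
  M_B = M₀a(2b-a)/L² = 16·4·(2·8-4)/12² = 16/3 kN·m
Load 3 — applied couple M₀=-5 kN·m at a=9 m (b=L-a=3):
  R_A = 6M₀ab/L³ = 6·(-5)·9·3/12³ = -15/32 kN
  M_A = M₀b(2a-b)/L² = (-5)·3·(2·9-3)/12² = -25/16 kN·m
  R_B = -6M₀ab/L³ = -6·(-5)·9·3/12³ = 15/32 kN
  M_B = M₀a(2b-a)/L² = (-5)·9·(2·3-9)/12² = 15/16 kN·m
Load 4 — applied couple M₀=10 kN·m at a=24/5 m (b=L-a=36/5):
  R_A = 6M₀ab/L³ = 6·10·(24/5)·(36/5)/12³ = 6/5 kN
  M_A = M₀b(2a-b)/L² = 10·(36/5)·(2·(24/5)-(36/5))/12² = 6/5 kN·m
  R_B = -6M₀ab/L³ = -6·10·(24/5)·(36/5)/12³ = -6/5 kN
  M_B = M₀a(2b-a)/L² = 10·(24/5)·(2·(36/5)-(24/5))/12² = 16/5 kN·m
Superposition: R_A = 141853/1440 kN, M_A = 15331/80 kN·m, R_B = 134627/1440 kN, M_B = -43807/240 kN·m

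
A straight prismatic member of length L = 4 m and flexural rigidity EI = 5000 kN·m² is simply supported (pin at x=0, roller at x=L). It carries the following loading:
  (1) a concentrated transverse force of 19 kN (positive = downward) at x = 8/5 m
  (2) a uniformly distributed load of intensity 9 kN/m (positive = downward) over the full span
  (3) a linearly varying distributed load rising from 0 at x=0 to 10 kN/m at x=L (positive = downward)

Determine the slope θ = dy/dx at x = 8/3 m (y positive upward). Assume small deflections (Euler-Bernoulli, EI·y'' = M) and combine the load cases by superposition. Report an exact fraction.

Load 1 — point force P=19 kN at a=8/5 m (b=L-a=12/5):
  θ_1 = -Pa(2L²-6Lx+3x²+a²)/(6LEI)  [x>a] = -19·(8/5)·(2·4²-6·4·(8/3)+3·(8/3)²+(8/5)²)/(6·4·5000) = 1444/703125 rad
Load 2 — uniform load w=9 kN/m over full span:
  θ_2 = -w(L³-6Lx²+4x³)/(24EI) = -9·(4³-6·4·(8/3)²+4·(8/3)³)/(24·5000) = 13/5625 rad
Load 3 — triangular load w₀=10 kN/m (0→w₀ over full span):
  θ_3 = -w₀(7L⁴-30L²x²+15x⁴)/(360LEI) = -10·(7·4⁴-30·4²·(8/3)²+15·(8/3)⁴)/(360·4·5000) = 182/151875 rad
Superposition: θ = Σ θ_i = 105613/18984375 rad ≈ 0.005563 rad

θ(8/3) = 105613/18984375 rad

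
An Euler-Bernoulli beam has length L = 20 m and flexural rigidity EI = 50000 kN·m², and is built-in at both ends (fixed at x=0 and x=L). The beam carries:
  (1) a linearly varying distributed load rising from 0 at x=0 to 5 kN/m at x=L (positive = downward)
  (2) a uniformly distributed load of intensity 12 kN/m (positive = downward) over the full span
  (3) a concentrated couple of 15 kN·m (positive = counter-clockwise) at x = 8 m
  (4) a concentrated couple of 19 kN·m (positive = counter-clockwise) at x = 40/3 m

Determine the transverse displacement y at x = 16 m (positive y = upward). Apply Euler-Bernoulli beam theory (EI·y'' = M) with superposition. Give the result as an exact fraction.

Load 1 — triangular load w₀=5 kN/m (0→w₀ over full span):
  y_1 = -w₀x²(L-x)²(x+2L)/(120LEI) = -5·16²·(20-16)²·(16+2·20)/(120·20·50000) = -448/46875 m
Load 2 — uniform load w=12 kN/m over full span:
  y_2 = -wx²(L-x)²/(24EI) = -12·16²·(20-16)²/(24·50000) = -128/3125 m
Load 3 — applied couple M₀=15 kN·m at a=8 m (b=L-a=12):
  y_3 = (R_Ax³/6 - M_Ax²/2 - M₀(x-a)²/2)/EI  [x>a] with R_A=27/25, M_A=9/5 = ((27/25)·16³/6 - (9/5)·16²/2 - 15·(16-8)²/2)/50000 = 42/78125 m
Load 4 — applied couple M₀=19 kN·m at a=40/3 m (b=L-a=20/3):
  y_4 = (R_Ax³/6 - M_Ax²/2 - M₀(x-a)²/2)/EI  [x>a] with R_A=19/15, M_A=19/3 = ((19/15)·16³/6 - (19/3)·16²/2 - 19·(16-(40/3))²/2)/50000 = -38/140625 m
Superposition: y = Σ y_i = -35332/703125 m ≈ -0.050250 m

y(16) = -35332/703125 m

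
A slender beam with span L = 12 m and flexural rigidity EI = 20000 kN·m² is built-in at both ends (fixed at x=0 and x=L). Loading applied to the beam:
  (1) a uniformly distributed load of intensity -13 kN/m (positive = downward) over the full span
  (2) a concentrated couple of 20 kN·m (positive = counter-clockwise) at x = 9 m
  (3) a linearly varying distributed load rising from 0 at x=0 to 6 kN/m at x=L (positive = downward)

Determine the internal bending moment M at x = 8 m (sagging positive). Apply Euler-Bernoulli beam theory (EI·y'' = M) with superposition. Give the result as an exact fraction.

M(8) = -1699/60 kN·m

Load 1 — uniform load w=-13 kN/m over full span:
  M_1 = wLx/2 - wL²/12 - wx²/2 = (-13)·12·8/2 - (-13)·12²/12 - (-13)·8²/2 = -52 kN·m
Load 2 — applied couple M₀=20 kN·m at a=9 m (b=L-a=3):
  M_2 = R_Ax - M_A  [x≤a] with R_A=15/8, M_A=25/4 = (15/8)·8 - (25/4) = 35/4 kN·m
Load 3 — triangular load w₀=6 kN/m (0→w₀ over full span):
  M_3 = 3w₀Lx/20 - w₀L²/30 - w₀x³/(6L) = 3·6·12·8/20 - 6·12²/30 - 6·8³/(6·12) = 224/15 kN·m
Superposition: M = Σ M_i = -1699/60 kN·m ≈ -28.316667 kN·m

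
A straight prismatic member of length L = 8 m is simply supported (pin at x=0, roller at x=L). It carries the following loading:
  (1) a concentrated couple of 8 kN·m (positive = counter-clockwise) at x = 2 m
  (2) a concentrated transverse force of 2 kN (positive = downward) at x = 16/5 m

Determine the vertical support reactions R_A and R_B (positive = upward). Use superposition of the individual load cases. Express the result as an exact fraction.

R_A = 11/5 kN, R_B = -1/5 kN

Load 1 — applied couple M₀=8 kN·m at a=2 m (b=L-a=6):
  R_A = M₀/L = 8/8 = 1 kN
  R_B = -M₀/L = -8/8 = -1 kN
Load 2 — point force P=2 kN at a=16/5 m (b=L-a=24/5):
  R_A = Pb/L = 2·(24/5)/8 = 6/5 kN
  R_B = Pa/L = 2·(16/5)/8 = 4/5 kN
Superposition: R_A = 11/5 kN, R_B = -1/5 kN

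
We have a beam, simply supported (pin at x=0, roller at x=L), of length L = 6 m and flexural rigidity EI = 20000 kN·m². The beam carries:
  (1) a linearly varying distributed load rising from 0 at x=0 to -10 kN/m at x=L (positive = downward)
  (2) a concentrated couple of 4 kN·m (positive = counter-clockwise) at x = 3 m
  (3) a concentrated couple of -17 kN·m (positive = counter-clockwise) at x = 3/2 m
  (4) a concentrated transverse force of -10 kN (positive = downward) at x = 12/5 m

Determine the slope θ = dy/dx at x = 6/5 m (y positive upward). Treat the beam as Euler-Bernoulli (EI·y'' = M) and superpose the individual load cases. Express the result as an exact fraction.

θ(6/5) = 78833/40000000 rad

Load 1 — triangular load w₀=-10 kN/m (0→w₀ over full span):
  θ_1 = -w₀(7L⁴-30L²x²+15x⁴)/(360LEI) = -(-10)·(7·6⁴-30·6²·(6/5)²+15·(6/5)⁴)/(360·6·20000) = 273/156250 rad
Load 2 — applied couple M₀=4 kN·m at a=3 m (b=L-a=3):
  θ_2 = (M₀x²/(2L)+C₁)/EI  [x≤a] with C₁=M₀(3b²-L²)/(6L)=-1 = (4·(6/5)²/(2·6)+(-1))/20000 = -13/500000 rad
Load 3 — applied couple M₀=-17 kN·m at a=3/2 m (b=L-a=9/2):
  θ_3 = (M₀x²/(2L)+C₁)/EI  [x≤a] with C₁=M₀(3b²-L²)/(6L)=-187/16 = ((-17)·(6/5)²/(2·6)+(-187/16))/20000 = -5491/8000000 rad
Load 4 — point force P=-10 kN at a=12/5 m (b=L-a=18/5):
  θ_4 = -Pb(L²-b²-3x²)/(6LEI)  [x≤a] = -(-10)·(18/5)·(6²-(18/5)²-3·(6/5)²)/(6·6·20000) = 117/125000 rad
Superposition: θ = Σ θ_i = 78833/40000000 rad ≈ 0.001971 rad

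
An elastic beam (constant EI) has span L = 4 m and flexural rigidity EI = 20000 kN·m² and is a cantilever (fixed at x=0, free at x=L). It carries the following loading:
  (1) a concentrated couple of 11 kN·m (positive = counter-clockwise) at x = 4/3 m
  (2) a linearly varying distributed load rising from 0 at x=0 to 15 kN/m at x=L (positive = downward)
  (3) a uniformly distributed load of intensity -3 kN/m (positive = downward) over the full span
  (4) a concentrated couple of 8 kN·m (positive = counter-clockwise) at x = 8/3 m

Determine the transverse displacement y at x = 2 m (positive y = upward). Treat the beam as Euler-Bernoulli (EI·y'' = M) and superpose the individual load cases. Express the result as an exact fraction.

Load 1 — applied couple M₀=11 kN·m at a=4/3 m (b=L-a=8/3):
  y_1 = M₀a(2x-a)/(2EI)  [x>a] = 11·(4/3)·(2·2-(4/3))/(2·20000) = 11/11250 m
Load 2 — triangular load w₀=15 kN/m (0→w₀ over full span):
  y_2 = (w₀Lx³/12-w₀L²x²/6-w₀x⁵/(120L))/EI = (15·4·2³/12-15·4²·2²/6-15·2⁵/(120·4))/20000 = -121/20000 m
Load 3 — uniform load w=-3 kN/m over full span:
  y_3 = -wx²(x²-4Lx+6L²)/(24EI) = -(-3)·2²·(2²-4·4·2+6·4²)/(24·20000) = 17/10000 m
Load 4 — applied couple M₀=8 kN·m at a=8/3 m (b=L-a=4/3):
  y_4 = M₀x²/(2EI)  [x≤a] = 8·2²/(2·20000) = 1/1250 m
Superposition: y = Σ y_i = -463/180000 m ≈ -0.002572 m

y(2) = -463/180000 m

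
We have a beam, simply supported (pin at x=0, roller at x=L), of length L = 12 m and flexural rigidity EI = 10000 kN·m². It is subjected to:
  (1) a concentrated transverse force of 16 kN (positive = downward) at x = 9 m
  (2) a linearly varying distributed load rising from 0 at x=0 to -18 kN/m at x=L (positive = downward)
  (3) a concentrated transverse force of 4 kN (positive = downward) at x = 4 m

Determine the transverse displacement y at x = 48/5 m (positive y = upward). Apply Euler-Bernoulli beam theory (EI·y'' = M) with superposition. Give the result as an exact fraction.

y(48/5) = 6896093/58593750 m

Load 1 — point force P=16 kN at a=9 m (b=L-a=3):
  y_1 = -Pa(L-x)(2Lx-a²-x²)/(6LEI)  [x>a] = -16·9·(12-(48/5))·(2·12·(48/5)-9²-(48/5)²)/(6·12·10000) = -4293/156250 m
Load 2 — triangular load w₀=-18 kN/m (0→w₀ over full span):
  y_2 = -w₀x(7L⁴-10L²x²+3x⁴)/(360LEI) = -(-18)·(48/5)·(7·12⁴-10·12²·(48/5)²+3·(48/5)⁴)/(360·12·10000) = 1481328/9765625 m
Load 3 — point force P=4 kN at a=4 m (b=L-a=8):
  y_3 = -Pa(L-x)(2Lx-a²-x²)/(6LEI)  [x>a] = -4·4·(12-(48/5))·(2·12·(48/5)-4²-(48/5)²)/(6·12·10000) = -1528/234375 m
Superposition: y = Σ y_i = 6896093/58593750 m ≈ 0.117693 m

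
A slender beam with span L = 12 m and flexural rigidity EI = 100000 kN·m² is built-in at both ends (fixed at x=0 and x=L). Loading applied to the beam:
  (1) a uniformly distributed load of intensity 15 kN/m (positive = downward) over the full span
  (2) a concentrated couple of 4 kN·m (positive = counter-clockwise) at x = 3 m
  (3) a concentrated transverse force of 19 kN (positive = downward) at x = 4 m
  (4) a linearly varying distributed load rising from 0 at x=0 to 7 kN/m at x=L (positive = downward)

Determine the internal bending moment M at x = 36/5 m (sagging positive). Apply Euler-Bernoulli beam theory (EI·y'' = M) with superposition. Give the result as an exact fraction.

Load 1 — uniform load w=15 kN/m over full span:
  M_1 = wLx/2 - wL²/12 - wx²/2 = 15·12·(36/5)/2 - 15·12²/12 - 15·(36/5)²/2 = 396/5 kN·m
Load 2 — applied couple M₀=4 kN·m at a=3 m (b=L-a=9):
  M_2 = R_Ax - M_A - M₀  [x>a] with R_A=3/8, M_A=-3/4 = (3/8)·(36/5) - (-3/4) - 4 = -11/20 kN·m
Load 3 — point force P=19 kN at a=4 m (b=L-a=8):
  M_3 = Pa²(a+3b)(L-x)/L³ - Pa²b/L²  [x>a] = 19·4²·(4+3·8)·(12-(36/5))/12³ - 19·4²·8/12² = 304/45 kN·m
Load 4 — triangular load w₀=7 kN/m (0→w₀ over full span):
  M_4 = 3w₀Lx/20 - w₀L²/30 - w₀x³/(6L) = 3·7·12·(36/5)/20 - 7·12²/30 - 7·(36/5)³/(6·12) = 2604/125 kN·m
Superposition: M = Σ M_i = 478069/4500 kN·m ≈ 106.237556 kN·m

M(36/5) = 478069/4500 kN·m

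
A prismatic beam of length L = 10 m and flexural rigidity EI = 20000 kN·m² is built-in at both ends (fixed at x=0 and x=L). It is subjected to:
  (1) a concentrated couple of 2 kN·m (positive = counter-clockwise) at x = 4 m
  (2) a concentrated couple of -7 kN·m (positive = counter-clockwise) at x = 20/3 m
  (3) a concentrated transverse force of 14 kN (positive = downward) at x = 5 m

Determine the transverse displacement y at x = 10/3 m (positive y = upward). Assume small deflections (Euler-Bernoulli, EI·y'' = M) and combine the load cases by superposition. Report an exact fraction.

Load 1 — applied couple M₀=2 kN·m at a=4 m (b=L-a=6):
  y_1 = (R_Ax³/6 - M_Ax²/2)/EI  [x≤a] with R_A=36/125, M_A=6/25 = ((36/125)·(10/3)³/6 - (6/25)·(10/3)²/2)/20000 = 1/45000 m
Load 2 — applied couple M₀=-7 kN·m at a=20/3 m (b=L-a=10/3):
  y_2 = (R_Ax³/6 - M_Ax²/2)/EI  [x≤a] with R_A=-14/15, M_A=-7/3 = ((-14/15)·(10/3)³/6 - (-7/3)·(10/3)²/2)/20000 = 7/19440 m
Load 3 — point force P=14 kN at a=5 m (b=L-a=5):
  y_3 = -Pb²x²(3aL-(3a+b)x)/(6L³EI)  [x≤a] = -14·5²·(10/3)²·(3·5·10-(3·5+5)·(10/3))/(6·10³·20000) = -7/2592 m
Superposition: y = Σ y_i = -11267/4860000 m ≈ -0.002318 m

y(10/3) = -11267/4860000 m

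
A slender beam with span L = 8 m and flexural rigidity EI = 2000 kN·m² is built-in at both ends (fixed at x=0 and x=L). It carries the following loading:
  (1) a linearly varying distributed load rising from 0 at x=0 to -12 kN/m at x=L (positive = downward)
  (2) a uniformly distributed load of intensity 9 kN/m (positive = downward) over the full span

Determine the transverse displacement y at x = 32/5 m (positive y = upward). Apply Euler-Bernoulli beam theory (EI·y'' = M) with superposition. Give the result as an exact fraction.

Load 1 — triangular load w₀=-12 kN/m (0→w₀ over full span):
  y_1 = -w₀x²(L-x)²(x+2L)/(120LEI) = -(-12)·(32/5)²·(8-(32/5))²·((32/5)+2·8)/(120·8·2000) = 28672/1953125 m
Load 2 — uniform load w=9 kN/m over full span:
  y_2 = -wx²(L-x)²/(24EI) = -9·(32/5)²·(8-(32/5))²/(24·2000) = -1536/78125 m
Superposition: y = Σ y_i = -9728/1953125 m ≈ -0.004981 m

y(32/5) = -9728/1953125 m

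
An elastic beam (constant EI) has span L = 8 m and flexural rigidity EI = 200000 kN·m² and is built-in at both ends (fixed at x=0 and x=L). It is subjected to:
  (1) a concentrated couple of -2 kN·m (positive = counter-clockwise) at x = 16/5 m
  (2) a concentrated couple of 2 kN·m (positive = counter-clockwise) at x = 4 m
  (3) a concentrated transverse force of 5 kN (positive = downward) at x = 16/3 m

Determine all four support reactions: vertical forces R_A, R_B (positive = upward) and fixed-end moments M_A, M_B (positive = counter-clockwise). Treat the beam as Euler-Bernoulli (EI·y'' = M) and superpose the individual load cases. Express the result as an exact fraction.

Load 1 — applied couple M₀=-2 kN·m at a=16/5 m (b=L-a=24/5):
  R_A = 6M₀ab/L³ = 6·(-2)·(16/5)·(24/5)/8³ = -9/25 kN
  M_A = M₀b(2a-b)/L² = (-2)·(24/5)·(2·(16/5)-(24/5))/8² = -6/25 kN·m
  R_B = -6M₀ab/L³ = -6·(-2)·(16/5)·(24/5)/8³ = 9/25 kN
  M_B = M₀a(2b-a)/L² = (-2)·(16/5)·(2·(24/5)-(16/5))/8² = -16/25 kN·m
Load 2 — applied couple M₀=2 kN·m at a=4 m (b=L-a=4):
  R_A = 6M₀ab/L³ = 6·2·4·4/8³ = 3/8 kN
  M_A = M₀b(2a-b)/L² = 2·4·(2·4-4)/8² = 1/2 kN·m
  R_B = -6M₀ab/L³ = -6·2·4·4/8³ = -3/8 kN
  M_B = M₀a(2b-a)/L² = 2·4·(2·4-4)/8² = 1/2 kN·m
Load 3 — point force P=5 kN at a=16/3 m (b=L-a=8/3):
  R_A = Pb²(3a+b)/L³ = 5·(8/3)²·(3·(16/3)+(8/3))/8³ = 35/27 kN
  M_A = Pab²/L² = 5·(16/3)·(8/3)²/8² = 80/27 kN·m
  R_B = Pa²(a+3b)/L³ = 5·(16/3)²·((16/3)+3·(8/3))/8³ = 100/27 kN
  M_B = -Pa²b/L² = -5·(16/3)²·(8/3)/8² = -160/27 kN·m
Superposition: R_A = 7081/5400 kN, M_A = 4351/1350 kN·m, R_B = 19919/5400 kN, M_B = -8189/1350 kN·m

R_A = 7081/5400 kN, M_A = 4351/1350 kN·m, R_B = 19919/5400 kN, M_B = -8189/1350 kN·m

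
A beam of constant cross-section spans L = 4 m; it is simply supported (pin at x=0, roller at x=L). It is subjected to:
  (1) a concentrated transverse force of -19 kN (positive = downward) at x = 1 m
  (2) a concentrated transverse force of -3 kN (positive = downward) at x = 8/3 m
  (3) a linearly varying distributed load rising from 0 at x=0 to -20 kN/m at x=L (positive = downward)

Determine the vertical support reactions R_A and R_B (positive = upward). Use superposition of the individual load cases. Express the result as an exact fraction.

Load 1 — point force P=-19 kN at a=1 m (b=L-a=3):
  R_A = Pb/L = (-19)·3/4 = -57/4 kN
  R_B = Pa/L = (-19)·1/4 = -19/4 kN
Load 2 — point force P=-3 kN at a=8/3 m (b=L-a=4/3):
  R_A = Pb/L = (-3)·(4/3)/4 = -1 kN
  R_B = Pa/L = (-3)·(8/3)/4 = -2 kN
Load 3 — triangular load w₀=-20 kN/m (0→w₀ over full span):
  R_A = w₀L/6 = (-20)·4/6 = -40/3 kN
  R_B = w₀L/3 = (-20)·4/3 = -80/3 kN
Superposition: R_A = -343/12 kN, R_B = -401/12 kN

R_A = -343/12 kN, R_B = -401/12 kN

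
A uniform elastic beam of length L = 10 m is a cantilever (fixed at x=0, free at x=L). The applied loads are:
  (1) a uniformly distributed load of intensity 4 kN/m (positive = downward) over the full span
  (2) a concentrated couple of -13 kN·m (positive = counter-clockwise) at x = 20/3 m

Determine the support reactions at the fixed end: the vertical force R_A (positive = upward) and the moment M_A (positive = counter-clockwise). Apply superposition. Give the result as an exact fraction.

R_A = 40 kN, M_A = 213 kN·m

Load 1 — uniform load w=4 kN/m over full span:
  R_A = wL = 4·10 = 40 kN
  M_A = wL²/2 = 4·10²/2 = 200 kN·m
Load 2 — applied couple M₀=-13 kN·m at a=20/3 m (b=L-a=10/3):
  R_A = 0 kN
  M_A = -M₀ = -(-13) = 13 kN·m
Superposition: R_A = 40 kN, M_A = 213 kN·m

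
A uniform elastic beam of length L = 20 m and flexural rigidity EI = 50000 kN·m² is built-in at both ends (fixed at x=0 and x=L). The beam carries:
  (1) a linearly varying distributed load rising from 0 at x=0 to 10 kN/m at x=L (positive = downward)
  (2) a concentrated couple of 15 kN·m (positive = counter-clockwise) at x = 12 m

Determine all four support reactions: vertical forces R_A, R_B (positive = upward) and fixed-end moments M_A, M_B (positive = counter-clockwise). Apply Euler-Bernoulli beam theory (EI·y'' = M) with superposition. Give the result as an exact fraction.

R_A = 777/25 kN, M_A = 2072/15 kN·m, R_B = 1723/25 kN, M_B = -991/5 kN·m

Load 1 — triangular load w₀=10 kN/m (0→w₀ over full span):
  R_A = 3w₀L/20 = 3·10·20/20 = 30 kN
  M_A = w₀L²/30 = 10·20²/30 = 400/3 kN·m
  R_B = 7w₀L/20 = 7·10·20/20 = 70 kN
  M_B = -w₀L²/20 = -10·20²/20 = -200 kN·m
Load 2 — applied couple M₀=15 kN·m at a=12 m (b=L-a=8):
  R_A = 6M₀ab/L³ = 6·15·12·8/20³ = 27/25 kN
  M_A = M₀b(2a-b)/L² = 15·8·(2·12-8)/20² = 24/5 kN·m
  R_B = -6M₀ab/L³ = -6·15·12·8/20³ = -27/25 kN
  M_B = M₀a(2b-a)/L² = 15·12·(2·8-12)/20² = 9/5 kN·m
Superposition: R_A = 777/25 kN, M_A = 2072/15 kN·m, R_B = 1723/25 kN, M_B = -991/5 kN·m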